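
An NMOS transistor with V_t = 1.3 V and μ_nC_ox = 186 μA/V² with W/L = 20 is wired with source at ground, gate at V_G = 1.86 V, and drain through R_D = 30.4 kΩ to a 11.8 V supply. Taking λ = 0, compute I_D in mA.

I_D = 0.381 mA

V_GS = V_G = 1.86 V, so V_ov = 1.86 − 1.3 = 0.56 V.
k_n = μ_nC_ox · (W/L) = 3.72 mA/V².
Assume saturation: I_D = ½ k_n V_ov² = 0.5 × 3.72 × 0.56² = 0.583 mA, giving V_DS = V_DD − I_D R_D = 11.8 − 0.583 × 30.4 = -5.93 V.
But -5.93 V < V_ov = 0.56 V, so the device is actually in triode.
In triode I_D = k_n[V_ov V_DS − ½ V_DS²] and I_D = (V_DD − V_DS)/R_D. Equating: 56.5 V_DS² − 64.33 V_DS + 11.8 = 0, giving V_DS = 0.23 V (the root below V_ov).
I_D = (11.8 − 0.23) / 30.4 = 0.381 mA.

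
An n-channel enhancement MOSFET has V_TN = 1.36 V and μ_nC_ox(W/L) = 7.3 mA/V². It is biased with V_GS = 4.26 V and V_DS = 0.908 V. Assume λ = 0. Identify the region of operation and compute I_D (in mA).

Triode; I_D = 16.2 mA

V_ov = V_GS − V_TN = 4.26 − 1.36 = 2.9 V.
Since V_DS = 0.908 V < V_ov = 2.9 V, the device is in the triode region.
I_D = k_n [V_ov · V_DS − ½ V_DS²] = 7.3 × [2.9 × 0.908 − 0.5 × 0.908²] = 16.2 mA.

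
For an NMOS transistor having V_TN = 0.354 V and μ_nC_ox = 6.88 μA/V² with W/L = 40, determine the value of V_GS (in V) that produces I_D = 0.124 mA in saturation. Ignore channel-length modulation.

V_GS = 1.30 V

k_n = μ_nC_ox · (W/L) = 0.2752 mA/V².
In saturation I_D = ½ k_n (V_GS − V_TN)², so V_GS − V_TN = √(2 I_D / k_n) = √(2 × 0.124 / 0.2752) = 0.949 V.
V_GS = 0.354 + 0.949 = 1.3 V.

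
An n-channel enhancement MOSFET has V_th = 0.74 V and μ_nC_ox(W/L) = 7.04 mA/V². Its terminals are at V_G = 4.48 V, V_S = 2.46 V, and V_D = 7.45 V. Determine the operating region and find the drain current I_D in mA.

Saturation; I_D = 5.77 mA

V_GS = V_G − V_S = 4.48 − 2.46 = 2.02 V; V_DS = V_D − V_S = 7.45 − 2.46 = 4.99 V.
V_ov = V_GS − V_th = 2.02 − 0.74 = 1.28 V.
Since V_DS = 4.99 V ≥ V_ov = 1.28 V, the device is in saturation.
I_D = ½ k_n V_ov² = 0.5 × 7.04 × 1.28² = 5.77 mA.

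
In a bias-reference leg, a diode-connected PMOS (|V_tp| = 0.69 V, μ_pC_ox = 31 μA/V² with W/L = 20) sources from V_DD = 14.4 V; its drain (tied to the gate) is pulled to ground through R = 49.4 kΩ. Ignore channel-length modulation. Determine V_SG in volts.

With gate tied to drain, V_SG = V_SD ≥ V_SG − |V_tp|, so the device is in saturation.
k_p = μ_pC_ox · (W/L) = 0.62 mA/V².
KCL at the drain: ½ k_p (V_SG − |V_tp|)² = (V_DD − V_SG)/R.
Let x = V_SG − 0.69. Then 15.3 x² + x − 13.71 = 0, giving x = 0.914 V (positive root), so V_SG = 1.6 V.
I_D = (V_DD − V_SG)/R = (14.4 − 1.6) / 49.4 = 0.259 mA.

V_SG = 1.60 V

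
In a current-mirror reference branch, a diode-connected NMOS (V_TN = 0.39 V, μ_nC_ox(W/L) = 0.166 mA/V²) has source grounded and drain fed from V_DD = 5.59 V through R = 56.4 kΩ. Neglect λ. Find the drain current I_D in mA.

I_D = 0.0753 mA

With gate tied to drain, V_GS = V_DS ≥ V_GS − V_TN, so the device is in saturation.
KCL at the drain: ½ k_n (V_GS − V_TN)² = (V_DD − V_GS)/R.
Let x = V_GS − 0.39. Then 4.68 x² + x − 5.2 = 0, giving x = 0.953 V (positive root), so V_GS = 1.34 V.
I_D = (V_DD − V_GS)/R = (5.59 − 1.34) / 56.4 = 0.0753 mA.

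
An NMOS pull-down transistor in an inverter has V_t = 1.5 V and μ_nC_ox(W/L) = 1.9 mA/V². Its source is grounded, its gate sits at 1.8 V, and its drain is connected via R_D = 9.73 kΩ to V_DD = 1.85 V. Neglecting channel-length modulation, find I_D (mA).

V_GS = V_G = 1.8 V, so V_ov = 1.8 − 1.5 = 0.3 V.
Assume saturation: I_D = ½ k_n V_ov² = 0.5 × 1.9 × 0.3² = 0.0855 mA, giving V_DS = V_DD − I_D R_D = 1.85 − 0.0855 × 9.73 = 1.02 V.
V_DS = 1.02 V ≥ V_ov = 0.3 V, confirming saturation.

I_D = 0.0855 mA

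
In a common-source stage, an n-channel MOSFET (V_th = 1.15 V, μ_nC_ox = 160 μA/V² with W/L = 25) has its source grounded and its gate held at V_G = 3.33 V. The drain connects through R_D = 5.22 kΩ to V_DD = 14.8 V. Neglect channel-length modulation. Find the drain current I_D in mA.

I_D = 2.77 mA

V_GS = V_G = 3.33 V, so V_ov = 3.33 − 1.15 = 2.18 V.
k_n = μ_nC_ox · (W/L) = 4 mA/V².
Assume saturation: I_D = ½ k_n V_ov² = 0.5 × 4 × 2.18² = 9.5 mA, giving V_DS = V_DD − I_D R_D = 14.8 − 9.5 × 5.22 = -34.8 V.
But -34.8 V < V_ov = 2.18 V, so the device is actually in triode.
In triode I_D = k_n[V_ov V_DS − ½ V_DS²] and I_D = (V_DD − V_DS)/R_D. Equating: 10.4 V_DS² − 46.52 V_DS + 14.8 = 0, giving V_DS = 0.345 V (the root below V_ov).
I_D = (14.8 − 0.345) / 5.22 = 2.77 mA.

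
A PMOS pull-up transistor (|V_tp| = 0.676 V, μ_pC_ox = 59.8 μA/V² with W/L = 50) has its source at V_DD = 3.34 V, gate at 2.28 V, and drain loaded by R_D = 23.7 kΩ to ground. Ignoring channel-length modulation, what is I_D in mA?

I_D = 0.135 mA

V_SG = V_DD − V_G = 3.34 − 2.28 = 1.06 V, so V_ov = 1.06 − 0.676 = 0.384 V.
k_p = μ_pC_ox · (W/L) = 2.99 mA/V².
Assume saturation: I_D = ½ k_p V_ov² = 0.5 × 2.99 × 0.384² = 0.22 mA, giving V_SD = V_DD − I_D R_D = 3.34 − 0.22 × 23.7 = -1.88 V.
But -1.88 V < V_ov = 0.384 V, so the device is actually in triode.
In triode I_D = k_p[V_ov V_SD − ½ V_SD²] and I_D = (V_DD − V_SD)/R_D. Equating: 35.4 V_SD² − 28.21 V_SD + 3.34 = 0, giving V_SD = 0.145 V (the root below V_ov).
I_D = (3.34 − 0.145) / 23.7 = 0.135 mA.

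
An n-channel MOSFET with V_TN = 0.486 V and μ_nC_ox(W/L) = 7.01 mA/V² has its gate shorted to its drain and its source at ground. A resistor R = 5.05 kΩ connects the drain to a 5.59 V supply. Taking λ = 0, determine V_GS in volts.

With gate tied to drain, V_GS = V_DS ≥ V_GS − V_TN, so the device is in saturation.
KCL at the drain: ½ k_n (V_GS − V_TN)² = (V_DD − V_GS)/R.
Let x = V_GS − 0.486. Then 17.7 x² + x − 5.104 = 0, giving x = 0.509 V (positive root), so V_GS = 0.995 V.
I_D = (V_DD − V_GS)/R = (5.59 − 0.995) / 5.05 = 0.91 mA.

V_GS = 0.995 V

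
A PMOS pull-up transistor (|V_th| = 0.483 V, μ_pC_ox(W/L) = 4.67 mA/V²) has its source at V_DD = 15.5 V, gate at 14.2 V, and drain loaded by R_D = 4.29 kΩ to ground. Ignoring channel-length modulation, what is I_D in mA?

V_SG = V_DD − V_G = 15.5 − 14.2 = 1.3 V, so V_ov = 1.3 − 0.483 = 0.817 V.
Assume saturation: I_D = ½ k_p V_ov² = 0.5 × 4.67 × 0.817² = 1.56 mA, giving V_SD = V_DD − I_D R_D = 15.5 − 1.56 × 4.29 = 8.81 V.
V_SD = 8.81 V ≥ V_ov = 0.817 V, confirming saturation.

I_D = 1.56 mA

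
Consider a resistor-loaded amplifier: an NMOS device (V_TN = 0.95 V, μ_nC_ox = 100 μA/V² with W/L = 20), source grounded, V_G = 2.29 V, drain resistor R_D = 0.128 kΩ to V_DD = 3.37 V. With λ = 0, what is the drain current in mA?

I_D = 1.80 mA

V_GS = V_G = 2.29 V, so V_ov = 2.29 − 0.95 = 1.34 V.
k_n = μ_nC_ox · (W/L) = 2 mA/V².
Assume saturation: I_D = ½ k_n V_ov² = 0.5 × 2 × 1.34² = 1.8 mA, giving V_DS = V_DD − I_D R_D = 3.37 − 1.8 × 0.128 = 3.14 V.
V_DS = 3.14 V ≥ V_ov = 1.34 V, confirming saturation.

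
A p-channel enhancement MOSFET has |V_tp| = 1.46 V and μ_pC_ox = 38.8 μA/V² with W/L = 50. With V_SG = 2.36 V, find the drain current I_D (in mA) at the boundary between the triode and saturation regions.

I_D = 0.786 mA

At the boundary V_SD = V_ov = V_SG − |V_tp| = 2.36 − 1.46 = 0.9 V.
k_p = μ_pC_ox · (W/L) = 1.94 mA/V².
I_D = ½ k_p V_ov² = 0.5 × 1.94 × 0.9² = 0.786 mA.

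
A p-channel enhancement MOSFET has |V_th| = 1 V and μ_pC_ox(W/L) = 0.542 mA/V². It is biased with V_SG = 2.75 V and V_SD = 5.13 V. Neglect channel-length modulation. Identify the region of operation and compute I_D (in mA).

Saturation; I_D = 0.830 mA

V_ov = V_SG − |V_th| = 2.75 − 1 = 1.75 V.
Since V_SD = 5.13 V ≥ V_ov = 1.75 V, the device is in saturation.
I_D = ½ k_p V_ov² = 0.5 × 0.542 × 1.75² = 0.83 mA.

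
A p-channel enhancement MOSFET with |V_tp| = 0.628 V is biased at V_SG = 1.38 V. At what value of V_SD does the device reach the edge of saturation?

The boundary between triode and saturation is V_SD = V_SG − |V_tp| = V_ov.
V_ov = 1.38 − 0.628 = 0.752 V.

V_SD,sat = 0.752 V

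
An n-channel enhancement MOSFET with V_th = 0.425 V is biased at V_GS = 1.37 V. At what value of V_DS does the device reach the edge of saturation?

V_DS,sat = 0.945 V

The boundary between triode and saturation is V_DS = V_GS − V_th = V_ov.
V_ov = 1.37 − 0.425 = 0.945 V.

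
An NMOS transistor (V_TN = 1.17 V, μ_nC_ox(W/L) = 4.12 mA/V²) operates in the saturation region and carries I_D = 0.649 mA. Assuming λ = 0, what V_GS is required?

V_GS = 1.73 V

In saturation I_D = ½ k_n (V_GS − V_TN)², so V_GS − V_TN = √(2 I_D / k_n) = √(2 × 0.649 / 4.12) = 0.561 V.
V_GS = 1.17 + 0.561 = 1.73 V.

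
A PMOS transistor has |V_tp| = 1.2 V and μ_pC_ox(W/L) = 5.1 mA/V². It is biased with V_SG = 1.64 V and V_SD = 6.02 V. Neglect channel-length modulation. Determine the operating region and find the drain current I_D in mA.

V_ov = V_SG − |V_tp| = 1.64 − 1.2 = 0.44 V.
Since V_SD = 6.02 V ≥ V_ov = 0.44 V, the device is in saturation.
I_D = ½ k_p V_ov² = 0.5 × 5.1 × 0.44² = 0.494 mA.

Saturation; I_D = 0.494 mA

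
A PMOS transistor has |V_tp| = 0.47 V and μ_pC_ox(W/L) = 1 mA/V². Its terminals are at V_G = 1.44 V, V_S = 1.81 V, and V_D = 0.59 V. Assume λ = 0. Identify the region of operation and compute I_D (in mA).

V_SG = V_S − V_G = 1.81 − 1.44 = 0.37 V; V_SD = V_S − V_D = 1.81 − 0.59 = 1.22 V.
V_SG = 0.37 V < |V_tp| = 0.47 V, so the transistor is in cutoff.

Cutoff; I_D = 0 mA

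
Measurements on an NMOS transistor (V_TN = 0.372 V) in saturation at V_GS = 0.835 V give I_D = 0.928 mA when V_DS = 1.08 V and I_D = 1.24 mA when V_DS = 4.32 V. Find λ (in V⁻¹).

With V_GS fixed, I_D ∝ (1 + λ V_DS) in saturation, so I_D2/I_D1 = (1 + λ V_DS2)/(1 + λ V_DS1).
1.24/0.928 = 1.336 = (1 + 4.32 λ)/(1 + 1.08 λ).
Solving: λ (I_D1 V_DS2 − I_D2 V_DS1) = I_D2 − I_D1, so λ = (1.24 − 0.928) / (0.928 × 4.32 − 1.24 × 1.08) = 0.312 / 2.67 = 0.117 V⁻¹.

λ = 0.117 V⁻¹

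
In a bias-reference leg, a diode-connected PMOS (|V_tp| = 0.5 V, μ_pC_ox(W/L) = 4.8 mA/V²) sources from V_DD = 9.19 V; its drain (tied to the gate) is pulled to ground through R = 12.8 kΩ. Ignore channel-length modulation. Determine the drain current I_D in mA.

With gate tied to drain, V_SG = V_SD ≥ V_SG − |V_tp|, so the device is in saturation.
KCL at the drain: ½ k_p (V_SG − |V_tp|)² = (V_DD − V_SG)/R.
Let x = V_SG − 0.5. Then 30.7 x² + x − 8.69 = 0, giving x = 0.516 V (positive root), so V_SG = 1.02 V.
I_D = (V_DD − V_SG)/R = (9.19 − 1.02) / 12.8 = 0.639 mA.

I_D = 0.639 mA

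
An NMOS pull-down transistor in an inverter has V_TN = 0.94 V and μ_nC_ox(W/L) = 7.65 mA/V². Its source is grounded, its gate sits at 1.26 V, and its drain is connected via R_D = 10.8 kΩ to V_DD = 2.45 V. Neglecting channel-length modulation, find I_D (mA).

I_D = 0.217 mA

V_GS = V_G = 1.26 V, so V_ov = 1.26 − 0.94 = 0.32 V.
Assume saturation: I_D = ½ k_n V_ov² = 0.5 × 7.65 × 0.32² = 0.392 mA, giving V_DS = V_DD − I_D R_D = 2.45 − 0.392 × 10.8 = -1.78 V.
But -1.78 V < V_ov = 0.32 V, so the device is actually in triode.
In triode I_D = k_n[V_ov V_DS − ½ V_DS²] and I_D = (V_DD − V_DS)/R_D. Equating: 41.3 V_DS² − 27.44 V_DS + 2.45 = 0, giving V_DS = 0.106 V (the root below V_ov).
I_D = (2.45 − 0.106) / 10.8 = 0.217 mA.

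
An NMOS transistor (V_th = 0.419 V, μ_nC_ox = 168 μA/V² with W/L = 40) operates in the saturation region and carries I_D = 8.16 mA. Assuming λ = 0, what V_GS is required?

k_n = μ_nC_ox · (W/L) = 6.72 mA/V².
In saturation I_D = ½ k_n (V_GS − V_th)², so V_GS − V_th = √(2 I_D / k_n) = √(2 × 8.16 / 6.72) = 1.56 V.
V_GS = 0.419 + 1.56 = 1.98 V.

V_GS = 1.98 V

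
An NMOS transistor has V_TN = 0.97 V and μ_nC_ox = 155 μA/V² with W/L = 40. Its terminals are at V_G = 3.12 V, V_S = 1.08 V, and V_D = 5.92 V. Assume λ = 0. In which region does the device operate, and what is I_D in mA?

Saturation; I_D = 3.55 mA

V_GS = V_G − V_S = 3.12 − 1.08 = 2.04 V; V_DS = V_D − V_S = 5.92 − 1.08 = 4.84 V.
k_n = μ_nC_ox · (W/L) = 6.2 mA/V².
V_ov = V_GS − V_TN = 2.04 − 0.97 = 1.07 V.
Since V_DS = 4.84 V ≥ V_ov = 1.07 V, the device is in saturation.
I_D = ½ k_n V_ov² = 0.5 × 6.2 × 1.07² = 3.55 mA.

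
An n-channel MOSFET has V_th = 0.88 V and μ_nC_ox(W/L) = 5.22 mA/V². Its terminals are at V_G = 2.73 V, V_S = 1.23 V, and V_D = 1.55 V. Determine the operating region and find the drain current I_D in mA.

V_GS = V_G − V_S = 2.73 − 1.23 = 1.5 V; V_DS = V_D − V_S = 1.55 − 1.23 = 0.32 V.
V_ov = V_GS − V_th = 1.5 − 0.88 = 0.62 V.
Since V_DS = 0.32 V < V_ov = 0.62 V, the device is in the triode region.
I_D = k_n [V_ov · V_DS − ½ V_DS²] = 5.22 × [0.62 × 0.32 − 0.5 × 0.32²] = 0.768 mA.

Triode; I_D = 0.768 mA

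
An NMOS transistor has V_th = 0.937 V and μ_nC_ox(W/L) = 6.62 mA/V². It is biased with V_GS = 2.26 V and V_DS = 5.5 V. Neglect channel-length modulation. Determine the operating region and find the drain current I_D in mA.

V_ov = V_GS − V_th = 2.26 − 0.937 = 1.32 V.
Since V_DS = 5.5 V ≥ V_ov = 1.32 V, the device is in saturation.
I_D = ½ k_n V_ov² = 0.5 × 6.62 × 1.32² = 5.79 mA.

Saturation; I_D = 5.79 mA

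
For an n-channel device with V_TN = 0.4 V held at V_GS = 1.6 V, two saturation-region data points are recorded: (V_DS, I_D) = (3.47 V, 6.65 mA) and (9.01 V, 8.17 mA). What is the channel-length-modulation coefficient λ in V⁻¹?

λ = 0.0482 V⁻¹

With V_GS fixed, I_D ∝ (1 + λ V_DS) in saturation, so I_D2/I_D1 = (1 + λ V_DS2)/(1 + λ V_DS1).
8.17/6.65 = 1.229 = (1 + 9.01 λ)/(1 + 3.47 λ).
Solving: λ (I_D1 V_DS2 − I_D2 V_DS1) = I_D2 − I_D1, so λ = (8.17 − 6.65) / (6.65 × 9.01 − 8.17 × 3.47) = 1.52 / 31.6 = 0.0482 V⁻¹.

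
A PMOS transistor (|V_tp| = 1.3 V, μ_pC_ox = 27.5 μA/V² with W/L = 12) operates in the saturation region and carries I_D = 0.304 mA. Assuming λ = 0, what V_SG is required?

V_SG = 2.66 V

k_p = μ_pC_ox · (W/L) = 0.33 mA/V².
In saturation I_D = ½ k_p (V_SG − |V_tp|)², so V_SG − |V_tp| = √(2 I_D / k_p) = √(2 × 0.304 / 0.33) = 1.36 V.
V_SG = 1.3 + 1.36 = 2.66 V.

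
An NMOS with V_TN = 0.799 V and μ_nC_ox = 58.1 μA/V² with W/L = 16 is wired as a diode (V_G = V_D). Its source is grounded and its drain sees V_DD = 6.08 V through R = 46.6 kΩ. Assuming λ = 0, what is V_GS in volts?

With gate tied to drain, V_GS = V_DS ≥ V_GS − V_TN, so the device is in saturation.
k_n = μ_nC_ox · (W/L) = 0.9296 mA/V².
KCL at the drain: ½ k_n (V_GS − V_TN)² = (V_DD − V_GS)/R.
Let x = V_GS − 0.799. Then 21.7 x² + x − 5.281 = 0, giving x = 0.471 V (positive root), so V_GS = 1.27 V.
I_D = (V_DD − V_GS)/R = (6.08 − 1.27) / 46.6 = 0.103 mA.

V_GS = 1.27 V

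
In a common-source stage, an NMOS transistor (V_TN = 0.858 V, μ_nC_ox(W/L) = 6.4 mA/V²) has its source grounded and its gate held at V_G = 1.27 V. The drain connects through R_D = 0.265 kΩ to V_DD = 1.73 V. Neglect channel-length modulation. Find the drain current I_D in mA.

V_GS = V_G = 1.27 V, so V_ov = 1.27 − 0.858 = 0.412 V.
Assume saturation: I_D = ½ k_n V_ov² = 0.5 × 6.4 × 0.412² = 0.543 mA, giving V_DS = V_DD − I_D R_D = 1.73 − 0.543 × 0.265 = 1.59 V.
V_DS = 1.59 V ≥ V_ov = 0.412 V, confirming saturation.

I_D = 0.543 mA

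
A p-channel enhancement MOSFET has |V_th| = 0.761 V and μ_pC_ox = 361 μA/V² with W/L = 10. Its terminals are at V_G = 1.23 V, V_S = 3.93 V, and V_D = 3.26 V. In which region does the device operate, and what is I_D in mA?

Triode; I_D = 3.88 mA

V_SG = V_S − V_G = 3.93 − 1.23 = 2.7 V; V_SD = V_S − V_D = 3.93 − 3.26 = 0.67 V.
k_p = μ_pC_ox · (W/L) = 3.61 mA/V².
V_ov = V_SG − |V_th| = 2.7 − 0.761 = 1.94 V.
Since V_SD = 0.67 V < V_ov = 1.94 V, the device is in the triode region.
I_D = k_p [V_ov · V_SD − ½ V_SD²] = 3.61 × [1.94 × 0.67 − 0.5 × 0.67²] = 3.88 mA.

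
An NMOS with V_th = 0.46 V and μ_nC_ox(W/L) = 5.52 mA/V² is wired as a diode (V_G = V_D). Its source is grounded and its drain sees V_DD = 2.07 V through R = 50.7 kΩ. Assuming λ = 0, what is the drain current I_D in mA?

With gate tied to drain, V_GS = V_DS ≥ V_GS − V_th, so the device is in saturation.
KCL at the drain: ½ k_n (V_GS − V_th)² = (V_DD − V_GS)/R.
Let x = V_GS − 0.46. Then 140 x² + x − 1.61 = 0, giving x = 0.104 V (positive root), so V_GS = 0.564 V.
I_D = (V_DD − V_GS)/R = (2.07 − 0.564) / 50.7 = 0.0297 mA.

I_D = 0.0297 mA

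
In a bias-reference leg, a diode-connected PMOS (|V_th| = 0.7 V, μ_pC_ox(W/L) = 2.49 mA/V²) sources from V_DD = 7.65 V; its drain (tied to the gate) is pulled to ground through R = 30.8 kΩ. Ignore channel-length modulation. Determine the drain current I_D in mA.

With gate tied to drain, V_SG = V_SD ≥ V_SG − |V_th|, so the device is in saturation.
KCL at the drain: ½ k_p (V_SG − |V_th|)² = (V_DD − V_SG)/R.
Let x = V_SG − 0.7. Then 38.3 x² + x − 6.95 = 0, giving x = 0.413 V (positive root), so V_SG = 1.11 V.
I_D = (V_DD − V_SG)/R = (7.65 − 1.11) / 30.8 = 0.212 mA.

I_D = 0.212 mA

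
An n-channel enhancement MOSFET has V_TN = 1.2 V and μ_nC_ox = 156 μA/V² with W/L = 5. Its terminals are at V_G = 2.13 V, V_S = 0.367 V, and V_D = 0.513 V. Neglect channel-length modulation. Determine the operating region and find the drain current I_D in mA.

V_GS = V_G − V_S = 2.13 − 0.367 = 1.76 V; V_DS = V_D − V_S = 0.513 − 0.367 = 0.146 V.
k_n = μ_nC_ox · (W/L) = 0.78 mA/V².
V_ov = V_GS − V_TN = 1.76 − 1.2 = 0.563 V.
Since V_DS = 0.146 V < V_ov = 0.563 V, the device is in the triode region.
I_D = k_n [V_ov · V_DS − ½ V_DS²] = 0.78 × [0.563 × 0.146 − 0.5 × 0.146²] = 0.0558 mA.

Triode; I_D = 0.0558 mA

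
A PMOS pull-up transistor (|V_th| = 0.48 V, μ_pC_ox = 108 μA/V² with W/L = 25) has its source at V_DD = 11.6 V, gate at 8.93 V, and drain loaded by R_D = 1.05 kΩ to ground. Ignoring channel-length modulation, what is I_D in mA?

V_SG = V_DD − V_G = 11.6 − 8.93 = 2.67 V, so V_ov = 2.67 − 0.48 = 2.19 V.
k_p = μ_pC_ox · (W/L) = 2.7 mA/V².
Assume saturation: I_D = ½ k_p V_ov² = 0.5 × 2.7 × 2.19² = 6.47 mA, giving V_SD = V_DD − I_D R_D = 11.6 − 6.47 × 1.05 = 4.8 V.
V_SD = 4.8 V ≥ V_ov = 2.19 V, confirming saturation.

I_D = 6.47 mA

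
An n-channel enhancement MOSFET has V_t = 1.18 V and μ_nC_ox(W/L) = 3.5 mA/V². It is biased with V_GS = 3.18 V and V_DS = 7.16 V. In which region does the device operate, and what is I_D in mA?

Saturation; I_D = 7.00 mA

V_ov = V_GS − V_t = 3.18 − 1.18 = 2 V.
Since V_DS = 7.16 V ≥ V_ov = 2 V, the device is in saturation.
I_D = ½ k_n V_ov² = 0.5 × 3.5 × 2² = 7 mA.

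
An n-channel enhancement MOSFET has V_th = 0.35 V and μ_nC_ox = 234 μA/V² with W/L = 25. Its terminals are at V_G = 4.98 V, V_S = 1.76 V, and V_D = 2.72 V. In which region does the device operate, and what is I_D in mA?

V_GS = V_G − V_S = 4.98 − 1.76 = 3.22 V; V_DS = V_D − V_S = 2.72 − 1.76 = 0.96 V.
k_n = μ_nC_ox · (W/L) = 5.85 mA/V².
V_ov = V_GS − V_th = 3.22 − 0.35 = 2.87 V.
Since V_DS = 0.96 V < V_ov = 2.87 V, the device is in the triode region.
I_D = k_n [V_ov · V_DS − ½ V_DS²] = 5.85 × [2.87 × 0.96 − 0.5 × 0.96²] = 13.4 mA.

Triode; I_D = 13.4 mA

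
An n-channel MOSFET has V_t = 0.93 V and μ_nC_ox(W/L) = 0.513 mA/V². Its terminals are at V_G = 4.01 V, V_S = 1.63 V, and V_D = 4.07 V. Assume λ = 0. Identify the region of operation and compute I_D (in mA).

Saturation; I_D = 0.539 mA

V_GS = V_G − V_S = 4.01 − 1.63 = 2.38 V; V_DS = V_D − V_S = 4.07 − 1.63 = 2.44 V.
V_ov = V_GS − V_t = 2.38 − 0.93 = 1.45 V.
Since V_DS = 2.44 V ≥ V_ov = 1.45 V, the device is in saturation.
I_D = ½ k_n V_ov² = 0.5 × 0.513 × 1.45² = 0.539 mA.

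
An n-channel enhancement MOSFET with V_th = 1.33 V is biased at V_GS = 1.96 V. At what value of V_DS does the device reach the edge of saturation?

The boundary between triode and saturation is V_DS = V_GS − V_th = V_ov.
V_ov = 1.96 − 1.33 = 0.63 V.

V_DS,sat = 0.630 V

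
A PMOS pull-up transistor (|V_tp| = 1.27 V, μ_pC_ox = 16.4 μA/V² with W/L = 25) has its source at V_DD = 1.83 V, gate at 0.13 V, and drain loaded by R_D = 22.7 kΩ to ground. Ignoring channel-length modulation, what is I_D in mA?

V_SG = V_DD − V_G = 1.83 − 0.13 = 1.7 V, so V_ov = 1.7 − 1.27 = 0.43 V.
k_p = μ_pC_ox · (W/L) = 0.41 mA/V².
Assume saturation: I_D = ½ k_p V_ov² = 0.5 × 0.41 × 0.43² = 0.0379 mA, giving V_SD = V_DD − I_D R_D = 1.83 − 0.0379 × 22.7 = 0.97 V.
V_SD = 0.97 V ≥ V_ov = 0.43 V, confirming saturation.

I_D = 0.0379 mA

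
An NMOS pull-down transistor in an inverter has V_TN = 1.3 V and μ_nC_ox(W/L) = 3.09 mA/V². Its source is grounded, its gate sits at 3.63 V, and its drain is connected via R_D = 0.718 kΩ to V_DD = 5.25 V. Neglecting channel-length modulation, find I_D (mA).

I_D = 5.85 mA

V_GS = V_G = 3.63 V, so V_ov = 3.63 − 1.3 = 2.33 V.
Assume saturation: I_D = ½ k_n V_ov² = 0.5 × 3.09 × 2.33² = 8.39 mA, giving V_DS = V_DD − I_D R_D = 5.25 − 8.39 × 0.718 = -0.772 V.
But -0.772 V < V_ov = 2.33 V, so the device is actually in triode.
In triode I_D = k_n[V_ov V_DS − ½ V_DS²] and I_D = (V_DD − V_DS)/R_D. Equating: 1.11 V_DS² − 6.169 V_DS + 5.25 = 0, giving V_DS = 1.05 V (the root below V_ov).
I_D = (5.25 − 1.05) / 0.718 = 5.85 mA.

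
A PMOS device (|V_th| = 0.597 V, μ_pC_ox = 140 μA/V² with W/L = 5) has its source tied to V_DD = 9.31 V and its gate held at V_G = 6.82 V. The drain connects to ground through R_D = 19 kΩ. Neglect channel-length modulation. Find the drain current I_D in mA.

I_D = 0.469 mA

V_SG = V_DD − V_G = 9.31 − 6.82 = 2.49 V, so V_ov = 2.49 − 0.597 = 1.89 V.
k_p = μ_pC_ox · (W/L) = 0.7 mA/V².
Assume saturation: I_D = ½ k_p V_ov² = 0.5 × 0.7 × 1.89² = 1.25 mA, giving V_SD = V_DD − I_D R_D = 9.31 − 1.25 × 19 = -14.5 V.
But -14.5 V < V_ov = 1.89 V, so the device is actually in triode.
In triode I_D = k_p[V_ov V_SD − ½ V_SD²] and I_D = (V_DD − V_SD)/R_D. Equating: 6.65 V_SD² − 26.18 V_SD + 9.31 = 0, giving V_SD = 0.395 V (the root below V_ov).
I_D = (9.31 − 0.395) / 19 = 0.469 mA.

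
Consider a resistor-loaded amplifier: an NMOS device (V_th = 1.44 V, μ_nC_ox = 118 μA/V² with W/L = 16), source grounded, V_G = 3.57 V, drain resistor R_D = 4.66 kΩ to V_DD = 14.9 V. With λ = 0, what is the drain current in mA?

I_D = 2.99 mA

V_GS = V_G = 3.57 V, so V_ov = 3.57 − 1.44 = 2.13 V.
k_n = μ_nC_ox · (W/L) = 1.888 mA/V².
Assume saturation: I_D = ½ k_n V_ov² = 0.5 × 1.888 × 2.13² = 4.28 mA, giving V_DS = V_DD − I_D R_D = 14.9 − 4.28 × 4.66 = -5.06 V.
But -5.06 V < V_ov = 2.13 V, so the device is actually in triode.
In triode I_D = k_n[V_ov V_DS − ½ V_DS²] and I_D = (V_DD − V_DS)/R_D. Equating: 4.4 V_DS² − 19.74 V_DS + 14.9 = 0, giving V_DS = 0.96 V (the root below V_ov).
I_D = (14.9 − 0.96) / 4.66 = 2.99 mA.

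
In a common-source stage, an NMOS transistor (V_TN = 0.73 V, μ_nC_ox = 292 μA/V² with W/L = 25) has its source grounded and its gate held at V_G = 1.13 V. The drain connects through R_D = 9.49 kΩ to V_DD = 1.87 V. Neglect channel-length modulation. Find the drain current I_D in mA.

I_D = 0.190 mA

V_GS = V_G = 1.13 V, so V_ov = 1.13 − 0.73 = 0.4 V.
k_n = μ_nC_ox · (W/L) = 7.3 mA/V².
Assume saturation: I_D = ½ k_n V_ov² = 0.5 × 7.3 × 0.4² = 0.584 mA, giving V_DS = V_DD − I_D R_D = 1.87 − 0.584 × 9.49 = -3.67 V.
But -3.67 V < V_ov = 0.4 V, so the device is actually in triode.
In triode I_D = k_n[V_ov V_DS − ½ V_DS²] and I_D = (V_DD − V_DS)/R_D. Equating: 34.6 V_DS² − 28.71 V_DS + 1.87 = 0, giving V_DS = 0.0713 V (the root below V_ov).
I_D = (1.87 − 0.0713) / 9.49 = 0.19 mA.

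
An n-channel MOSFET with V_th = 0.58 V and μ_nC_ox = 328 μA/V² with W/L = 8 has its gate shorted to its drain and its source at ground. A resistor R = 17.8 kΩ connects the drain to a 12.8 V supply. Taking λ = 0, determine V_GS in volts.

V_GS = 1.28 V

With gate tied to drain, V_GS = V_DS ≥ V_GS − V_th, so the device is in saturation.
k_n = μ_nC_ox · (W/L) = 2.624 mA/V².
KCL at the drain: ½ k_n (V_GS − V_th)² = (V_DD − V_GS)/R.
Let x = V_GS − 0.58. Then 23.4 x² + x − 12.22 = 0, giving x = 0.702 V (positive root), so V_GS = 1.28 V.
I_D = (V_DD − V_GS)/R = (12.8 − 1.28) / 17.8 = 0.647 mA.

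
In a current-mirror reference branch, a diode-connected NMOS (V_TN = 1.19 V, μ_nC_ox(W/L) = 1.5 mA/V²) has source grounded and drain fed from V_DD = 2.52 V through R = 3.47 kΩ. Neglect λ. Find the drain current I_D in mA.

I_D = 0.225 mA

With gate tied to drain, V_GS = V_DS ≥ V_GS − V_TN, so the device is in saturation.
KCL at the drain: ½ k_n (V_GS − V_TN)² = (V_DD − V_GS)/R.
Let x = V_GS − 1.19. Then 2.6 x² + x − 1.33 = 0, giving x = 0.548 V (positive root), so V_GS = 1.74 V.
I_D = (V_DD − V_GS)/R = (2.52 − 1.74) / 3.47 = 0.225 mA.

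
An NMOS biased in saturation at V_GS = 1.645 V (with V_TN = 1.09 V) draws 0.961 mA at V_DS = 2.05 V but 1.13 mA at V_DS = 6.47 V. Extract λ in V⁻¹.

With V_GS fixed, I_D ∝ (1 + λ V_DS) in saturation, so I_D2/I_D1 = (1 + λ V_DS2)/(1 + λ V_DS1).
1.13/0.961 = 1.176 = (1 + 6.47 λ)/(1 + 2.05 λ).
Solving: λ (I_D1 V_DS2 − I_D2 V_DS1) = I_D2 − I_D1, so λ = (1.13 − 0.961) / (0.961 × 6.47 − 1.13 × 2.05) = 0.169 / 3.9 = 0.0433 V⁻¹.

λ = 0.0433 V⁻¹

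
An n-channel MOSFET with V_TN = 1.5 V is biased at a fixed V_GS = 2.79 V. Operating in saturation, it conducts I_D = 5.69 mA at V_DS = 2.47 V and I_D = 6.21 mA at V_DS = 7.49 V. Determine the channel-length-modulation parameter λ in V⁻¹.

With V_GS fixed, I_D ∝ (1 + λ V_DS) in saturation, so I_D2/I_D1 = (1 + λ V_DS2)/(1 + λ V_DS1).
6.21/5.69 = 1.091 = (1 + 7.49 λ)/(1 + 2.47 λ).
Solving: λ (I_D1 V_DS2 − I_D2 V_DS1) = I_D2 − I_D1, so λ = (6.21 − 5.69) / (5.69 × 7.49 − 6.21 × 2.47) = 0.52 / 27.3 = 0.0191 V⁻¹.

λ = 0.0191 V⁻¹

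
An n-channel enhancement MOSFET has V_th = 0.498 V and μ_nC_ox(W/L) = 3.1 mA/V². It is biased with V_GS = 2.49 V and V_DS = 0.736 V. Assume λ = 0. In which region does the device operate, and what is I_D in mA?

Triode; I_D = 3.71 mA

V_ov = V_GS − V_th = 2.49 − 0.498 = 1.99 V.
Since V_DS = 0.736 V < V_ov = 1.99 V, the device is in the triode region.
I_D = k_n [V_ov · V_DS − ½ V_DS²] = 3.1 × [1.99 × 0.736 − 0.5 × 0.736²] = 3.71 mA.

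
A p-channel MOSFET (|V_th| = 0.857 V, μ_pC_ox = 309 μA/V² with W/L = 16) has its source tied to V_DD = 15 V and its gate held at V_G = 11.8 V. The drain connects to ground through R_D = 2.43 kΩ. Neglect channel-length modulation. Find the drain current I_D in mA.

I_D = 5.93 mA

V_SG = V_DD − V_G = 15 − 11.8 = 3.2 V, so V_ov = 3.2 − 0.857 = 2.34 V.
k_p = μ_pC_ox · (W/L) = 4.944 mA/V².
Assume saturation: I_D = ½ k_p V_ov² = 0.5 × 4.944 × 2.34² = 13.6 mA, giving V_SD = V_DD − I_D R_D = 15 − 13.6 × 2.43 = -18 V.
But -18 V < V_ov = 2.34 V, so the device is actually in triode.
In triode I_D = k_p[V_ov V_SD − ½ V_SD²] and I_D = (V_DD − V_SD)/R_D. Equating: 6.01 V_SD² − 29.15 V_SD + 15 = 0, giving V_SD = 0.585 V (the root below V_ov).
I_D = (15 − 0.585) / 2.43 = 5.93 mA.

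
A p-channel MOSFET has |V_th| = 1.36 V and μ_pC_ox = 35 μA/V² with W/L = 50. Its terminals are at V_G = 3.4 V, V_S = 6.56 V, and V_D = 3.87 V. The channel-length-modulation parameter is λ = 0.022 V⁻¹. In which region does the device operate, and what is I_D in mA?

Saturation; I_D = 3.00 mA

V_SG = V_S − V_G = 6.56 − 3.4 = 3.16 V; V_SD = V_S − V_D = 6.56 − 3.87 = 2.69 V.
k_p = μ_pC_ox · (W/L) = 1.75 mA/V².
V_ov = V_SG − |V_th| = 3.16 − 1.36 = 1.8 V.
Since V_SD = 2.69 V ≥ V_ov = 1.8 V, the device is in saturation.
I_D = ½ k_p V_ov² (1 + λ V_SD) = 0.5 × 1.75 × 1.8² × (1 + 0.022 × 2.69) = 3 mA.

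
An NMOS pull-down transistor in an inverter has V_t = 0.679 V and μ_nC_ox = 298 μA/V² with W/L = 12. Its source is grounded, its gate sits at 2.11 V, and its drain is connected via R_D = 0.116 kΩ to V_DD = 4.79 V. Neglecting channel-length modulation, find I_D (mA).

I_D = 3.66 mA

V_GS = V_G = 2.11 V, so V_ov = 2.11 − 0.679 = 1.43 V.
k_n = μ_nC_ox · (W/L) = 3.576 mA/V².
Assume saturation: I_D = ½ k_n V_ov² = 0.5 × 3.576 × 1.43² = 3.66 mA, giving V_DS = V_DD − I_D R_D = 4.79 − 3.66 × 0.116 = 4.37 V.
V_DS = 4.37 V ≥ V_ov = 1.43 V, confirming saturation.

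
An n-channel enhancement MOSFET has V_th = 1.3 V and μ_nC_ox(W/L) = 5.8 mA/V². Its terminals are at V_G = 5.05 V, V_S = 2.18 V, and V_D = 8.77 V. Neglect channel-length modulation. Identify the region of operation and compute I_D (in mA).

V_GS = V_G − V_S = 5.05 − 2.18 = 2.87 V; V_DS = V_D − V_S = 8.77 − 2.18 = 6.59 V.
V_ov = V_GS − V_th = 2.87 − 1.3 = 1.57 V.
Since V_DS = 6.59 V ≥ V_ov = 1.57 V, the device is in saturation.
I_D = ½ k_n V_ov² = 0.5 × 5.8 × 1.57² = 7.15 mA.

Saturation; I_D = 7.15 mA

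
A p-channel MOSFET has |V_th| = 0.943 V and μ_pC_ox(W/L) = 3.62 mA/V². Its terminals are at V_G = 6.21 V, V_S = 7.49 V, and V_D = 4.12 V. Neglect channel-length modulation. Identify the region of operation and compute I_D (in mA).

Saturation; I_D = 0.206 mA

V_SG = V_S − V_G = 7.49 − 6.21 = 1.28 V; V_SD = V_S − V_D = 7.49 − 4.12 = 3.37 V.
V_ov = V_SG − |V_th| = 1.28 − 0.943 = 0.337 V.
Since V_SD = 3.37 V ≥ V_ov = 0.337 V, the device is in saturation.
I_D = ½ k_p V_ov² = 0.5 × 3.62 × 0.337² = 0.206 mA.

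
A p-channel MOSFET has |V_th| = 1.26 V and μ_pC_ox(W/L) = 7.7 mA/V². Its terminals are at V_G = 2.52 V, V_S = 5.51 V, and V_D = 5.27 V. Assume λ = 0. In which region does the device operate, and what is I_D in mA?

V_SG = V_S − V_G = 5.51 − 2.52 = 2.99 V; V_SD = V_S − V_D = 5.51 − 5.27 = 0.24 V.
V_ov = V_SG − |V_th| = 2.99 − 1.26 = 1.73 V.
Since V_SD = 0.24 V < V_ov = 1.73 V, the device is in the triode region.
I_D = k_p [V_ov · V_SD − ½ V_SD²] = 7.7 × [1.73 × 0.24 − 0.5 × 0.24²] = 2.98 mA.

Triode; I_D = 2.98 mA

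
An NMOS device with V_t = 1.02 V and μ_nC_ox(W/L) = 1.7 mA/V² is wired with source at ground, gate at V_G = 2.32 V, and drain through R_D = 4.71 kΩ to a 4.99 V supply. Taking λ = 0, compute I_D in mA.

V_GS = V_G = 2.32 V, so V_ov = 2.32 − 1.02 = 1.3 V.
Assume saturation: I_D = ½ k_n V_ov² = 0.5 × 1.7 × 1.3² = 1.44 mA, giving V_DS = V_DD − I_D R_D = 4.99 − 1.44 × 4.71 = -1.78 V.
But -1.78 V < V_ov = 1.3 V, so the device is actually in triode.
In triode I_D = k_n[V_ov V_DS − ½ V_DS²] and I_D = (V_DD − V_DS)/R_D. Equating: 4 V_DS² − 11.41 V_DS + 4.99 = 0, giving V_DS = 0.54 V (the root below V_ov).
I_D = (4.99 − 0.54) / 4.71 = 0.945 mA.

I_D = 0.945 mA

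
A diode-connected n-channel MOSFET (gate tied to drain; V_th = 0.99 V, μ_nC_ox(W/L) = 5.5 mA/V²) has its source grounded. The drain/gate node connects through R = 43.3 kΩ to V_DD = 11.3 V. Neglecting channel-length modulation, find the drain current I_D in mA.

I_D = 0.231 mA

With gate tied to drain, V_GS = V_DS ≥ V_GS − V_th, so the device is in saturation.
KCL at the drain: ½ k_n (V_GS − V_th)² = (V_DD − V_GS)/R.
Let x = V_GS − 0.99. Then 119 x² + x − 10.31 = 0, giving x = 0.29 V (positive root), so V_GS = 1.28 V.
I_D = (V_DD − V_GS)/R = (11.3 − 1.28) / 43.3 = 0.231 mA.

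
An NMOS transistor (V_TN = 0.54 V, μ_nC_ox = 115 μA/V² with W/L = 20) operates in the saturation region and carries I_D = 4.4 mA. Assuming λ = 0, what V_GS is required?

V_GS = 2.50 V

k_n = μ_nC_ox · (W/L) = 2.3 mA/V².
In saturation I_D = ½ k_n (V_GS − V_TN)², so V_GS − V_TN = √(2 I_D / k_n) = √(2 × 4.4 / 2.3) = 1.96 V.
V_GS = 0.54 + 1.96 = 2.5 V.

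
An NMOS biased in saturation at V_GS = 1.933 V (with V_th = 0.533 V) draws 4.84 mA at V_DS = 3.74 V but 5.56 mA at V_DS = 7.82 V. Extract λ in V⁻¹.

λ = 0.0422 V⁻¹

With V_GS fixed, I_D ∝ (1 + λ V_DS) in saturation, so I_D2/I_D1 = (1 + λ V_DS2)/(1 + λ V_DS1).
5.56/4.84 = 1.149 = (1 + 7.82 λ)/(1 + 3.74 λ).
Solving: λ (I_D1 V_DS2 − I_D2 V_DS1) = I_D2 − I_D1, so λ = (5.56 − 4.84) / (4.84 × 7.82 − 5.56 × 3.74) = 0.72 / 17.1 = 0.0422 V⁻¹.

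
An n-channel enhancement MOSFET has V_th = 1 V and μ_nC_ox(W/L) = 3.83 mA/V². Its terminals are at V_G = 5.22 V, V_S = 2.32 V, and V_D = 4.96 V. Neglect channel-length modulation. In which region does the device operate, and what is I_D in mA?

V_GS = V_G − V_S = 5.22 − 2.32 = 2.9 V; V_DS = V_D − V_S = 4.96 − 2.32 = 2.64 V.
V_ov = V_GS − V_th = 2.9 − 1 = 1.9 V.
Since V_DS = 2.64 V ≥ V_ov = 1.9 V, the device is in saturation.
I_D = ½ k_n V_ov² = 0.5 × 3.83 × 1.9² = 6.91 mA.

Saturation; I_D = 6.91 mA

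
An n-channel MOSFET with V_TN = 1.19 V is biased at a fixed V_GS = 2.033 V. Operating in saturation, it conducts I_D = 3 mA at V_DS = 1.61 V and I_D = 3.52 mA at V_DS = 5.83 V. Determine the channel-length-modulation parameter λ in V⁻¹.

λ = 0.0440 V⁻¹

With V_GS fixed, I_D ∝ (1 + λ V_DS) in saturation, so I_D2/I_D1 = (1 + λ V_DS2)/(1 + λ V_DS1).
3.52/3 = 1.173 = (1 + 5.83 λ)/(1 + 1.61 λ).
Solving: λ (I_D1 V_DS2 − I_D2 V_DS1) = I_D2 − I_D1, so λ = (3.52 − 3) / (3 × 5.83 − 3.52 × 1.61) = 0.52 / 11.8 = 0.044 V⁻¹.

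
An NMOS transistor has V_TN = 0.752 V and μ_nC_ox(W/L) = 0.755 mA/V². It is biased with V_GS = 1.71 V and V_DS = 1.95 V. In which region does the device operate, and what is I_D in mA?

Saturation; I_D = 0.346 mA

V_ov = V_GS − V_TN = 1.71 − 0.752 = 0.958 V.
Since V_DS = 1.95 V ≥ V_ov = 0.958 V, the device is in saturation.
I_D = ½ k_n V_ov² = 0.5 × 0.755 × 0.958² = 0.346 mA.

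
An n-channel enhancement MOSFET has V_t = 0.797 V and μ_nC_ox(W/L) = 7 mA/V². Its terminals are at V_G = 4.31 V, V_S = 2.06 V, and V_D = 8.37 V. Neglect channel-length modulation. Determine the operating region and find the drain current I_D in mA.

Saturation; I_D = 7.39 mA

V_GS = V_G − V_S = 4.31 − 2.06 = 2.25 V; V_DS = V_D − V_S = 8.37 − 2.06 = 6.31 V.
V_ov = V_GS − V_t = 2.25 − 0.797 = 1.45 V.
Since V_DS = 6.31 V ≥ V_ov = 1.45 V, the device is in saturation.
I_D = ½ k_n V_ov² = 0.5 × 7 × 1.45² = 7.39 mA.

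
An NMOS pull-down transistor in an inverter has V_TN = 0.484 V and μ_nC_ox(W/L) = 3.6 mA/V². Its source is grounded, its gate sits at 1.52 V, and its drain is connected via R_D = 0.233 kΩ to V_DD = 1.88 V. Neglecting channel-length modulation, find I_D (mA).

V_GS = V_G = 1.52 V, so V_ov = 1.52 − 0.484 = 1.04 V.
Assume saturation: I_D = ½ k_n V_ov² = 0.5 × 3.6 × 1.04² = 1.93 mA, giving V_DS = V_DD − I_D R_D = 1.88 − 1.93 × 0.233 = 1.43 V.
V_DS = 1.43 V ≥ V_ov = 1.04 V, confirming saturation.

I_D = 1.93 mA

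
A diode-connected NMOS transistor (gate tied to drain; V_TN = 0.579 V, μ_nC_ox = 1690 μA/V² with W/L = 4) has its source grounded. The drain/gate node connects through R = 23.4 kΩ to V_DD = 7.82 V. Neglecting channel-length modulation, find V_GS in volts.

V_GS = 0.875 V

With gate tied to drain, V_GS = V_DS ≥ V_GS − V_TN, so the device is in saturation.
k_n = μ_nC_ox · (W/L) = 6.76 mA/V².
KCL at the drain: ½ k_n (V_GS − V_TN)² = (V_DD − V_GS)/R.
Let x = V_GS − 0.579. Then 79.1 x² + x − 7.241 = 0, giving x = 0.296 V (positive root), so V_GS = 0.875 V.
I_D = (V_DD − V_GS)/R = (7.82 − 0.875) / 23.4 = 0.297 mA.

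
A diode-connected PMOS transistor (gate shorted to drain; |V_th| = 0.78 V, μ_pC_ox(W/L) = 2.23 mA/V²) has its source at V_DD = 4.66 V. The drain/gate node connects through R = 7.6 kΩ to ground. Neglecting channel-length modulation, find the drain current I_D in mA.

With gate tied to drain, V_SG = V_SD ≥ V_SG − |V_th|, so the device is in saturation.
KCL at the drain: ½ k_p (V_SG − |V_th|)² = (V_DD − V_SG)/R.
Let x = V_SG − 0.78. Then 8.47 x² + x − 3.88 = 0, giving x = 0.62 V (positive root), so V_SG = 1.4 V.
I_D = (V_DD − V_SG)/R = (4.66 − 1.4) / 7.6 = 0.429 mA.

I_D = 0.429 mA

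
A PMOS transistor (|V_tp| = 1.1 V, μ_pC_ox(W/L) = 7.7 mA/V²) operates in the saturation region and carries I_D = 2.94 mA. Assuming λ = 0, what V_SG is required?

In saturation I_D = ½ k_p (V_SG − |V_tp|)², so V_SG − |V_tp| = √(2 I_D / k_p) = √(2 × 2.94 / 7.7) = 0.874 V.
V_SG = 1.1 + 0.874 = 1.97 V.

V_SG = 1.97 V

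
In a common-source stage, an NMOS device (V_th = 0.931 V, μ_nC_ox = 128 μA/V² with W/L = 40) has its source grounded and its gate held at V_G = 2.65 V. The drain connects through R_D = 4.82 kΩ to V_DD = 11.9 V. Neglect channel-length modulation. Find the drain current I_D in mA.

V_GS = V_G = 2.65 V, so V_ov = 2.65 − 0.931 = 1.72 V.
k_n = μ_nC_ox · (W/L) = 5.12 mA/V².
Assume saturation: I_D = ½ k_n V_ov² = 0.5 × 5.12 × 1.72² = 7.56 mA, giving V_DS = V_DD − I_D R_D = 11.9 − 7.56 × 4.82 = -24.6 V.
But -24.6 V < V_ov = 1.72 V, so the device is actually in triode.
In triode I_D = k_n[V_ov V_DS − ½ V_DS²] and I_D = (V_DD − V_DS)/R_D. Equating: 12.3 V_DS² − 43.42 V_DS + 11.9 = 0, giving V_DS = 0.3 V (the root below V_ov).
I_D = (11.9 − 0.3) / 4.82 = 2.41 mA.

I_D = 2.41 mA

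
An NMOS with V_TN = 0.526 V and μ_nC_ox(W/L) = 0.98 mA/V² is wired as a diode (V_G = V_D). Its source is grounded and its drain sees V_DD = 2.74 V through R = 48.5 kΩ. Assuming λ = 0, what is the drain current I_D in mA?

I_D = 0.0398 mA

With gate tied to drain, V_GS = V_DS ≥ V_GS − V_TN, so the device is in saturation.
KCL at the drain: ½ k_n (V_GS − V_TN)² = (V_DD − V_GS)/R.
Let x = V_GS − 0.526. Then 23.8 x² + x − 2.214 = 0, giving x = 0.285 V (positive root), so V_GS = 0.811 V.
I_D = (V_DD − V_GS)/R = (2.74 − 0.811) / 48.5 = 0.0398 mA.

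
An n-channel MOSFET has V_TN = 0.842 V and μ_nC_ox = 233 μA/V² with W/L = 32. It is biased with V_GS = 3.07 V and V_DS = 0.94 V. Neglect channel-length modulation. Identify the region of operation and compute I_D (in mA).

Triode; I_D = 12.3 mA

k_n = μ_nC_ox · (W/L) = 7.456 mA/V².
V_ov = V_GS − V_TN = 3.07 − 0.842 = 2.23 V.
Since V_DS = 0.94 V < V_ov = 2.23 V, the device is in the triode region.
I_D = k_n [V_ov · V_DS − ½ V_DS²] = 7.456 × [2.23 × 0.94 − 0.5 × 0.94²] = 12.3 mA.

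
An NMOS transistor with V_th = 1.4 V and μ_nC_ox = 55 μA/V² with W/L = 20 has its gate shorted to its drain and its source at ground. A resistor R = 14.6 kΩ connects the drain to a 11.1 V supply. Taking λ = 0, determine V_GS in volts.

With gate tied to drain, V_GS = V_DS ≥ V_GS − V_th, so the device is in saturation.
k_n = μ_nC_ox · (W/L) = 1.1 mA/V².
KCL at the drain: ½ k_n (V_GS − V_th)² = (V_DD − V_GS)/R.
Let x = V_GS − 1.4. Then 8.03 x² + x − 9.7 = 0, giving x = 1.04 V (positive root), so V_GS = 2.44 V.
I_D = (V_DD − V_GS)/R = (11.1 − 2.44) / 14.6 = 0.593 mA.

V_GS = 2.44 V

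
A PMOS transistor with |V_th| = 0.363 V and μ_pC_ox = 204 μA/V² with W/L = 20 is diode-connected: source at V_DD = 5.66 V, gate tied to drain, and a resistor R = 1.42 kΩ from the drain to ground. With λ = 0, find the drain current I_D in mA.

With gate tied to drain, V_SG = V_SD ≥ V_SG − |V_th|, so the device is in saturation.
k_p = μ_pC_ox · (W/L) = 4.08 mA/V².
KCL at the drain: ½ k_p (V_SG − |V_th|)² = (V_DD − V_SG)/R.
Let x = V_SG − 0.363. Then 2.9 x² + x − 5.297 = 0, giving x = 1.19 V (positive root), so V_SG = 1.55 V.
I_D = (V_DD − V_SG)/R = (5.66 − 1.55) / 1.42 = 2.89 mA.

I_D = 2.89 mA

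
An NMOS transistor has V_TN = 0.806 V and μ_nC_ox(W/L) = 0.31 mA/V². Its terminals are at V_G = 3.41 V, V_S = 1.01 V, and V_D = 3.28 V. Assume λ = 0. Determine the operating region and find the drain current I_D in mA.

V_GS = V_G − V_S = 3.41 − 1.01 = 2.4 V; V_DS = V_D − V_S = 3.28 − 1.01 = 2.27 V.
V_ov = V_GS − V_TN = 2.4 − 0.806 = 1.59 V.
Since V_DS = 2.27 V ≥ V_ov = 1.59 V, the device is in saturation.
I_D = ½ k_n V_ov² = 0.5 × 0.31 × 1.59² = 0.394 mA.

Saturation; I_D = 0.394 mA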